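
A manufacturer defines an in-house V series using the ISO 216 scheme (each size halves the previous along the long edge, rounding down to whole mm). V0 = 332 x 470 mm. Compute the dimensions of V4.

83 × 117 mm

V1: ⌊470/2⌋ × 332 = 235 × 332 mm
V2: ⌊332/2⌋ × 235 = 166 × 235 mm
V3: ⌊235/2⌋ × 166 = 117 × 166 mm
V4: ⌊166/2⌋ × 117 = 83 × 117 mm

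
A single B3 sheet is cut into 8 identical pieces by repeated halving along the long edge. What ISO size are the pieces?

B6

8 = 2^3, so 3 halving steps.
B3 → B4 → … → B6 after 3 steps.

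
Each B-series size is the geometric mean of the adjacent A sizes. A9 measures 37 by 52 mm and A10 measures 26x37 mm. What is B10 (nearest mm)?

Short side: √(37 · 26) = √962 ≈ 31.0 → 31 mm
Long side: √(52 · 37) = √1924 ≈ 43.9 → 44 mm

31 × 44 mm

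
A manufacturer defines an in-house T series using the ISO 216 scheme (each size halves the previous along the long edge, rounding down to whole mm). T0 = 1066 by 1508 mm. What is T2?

T1: ⌊1508/2⌋ × 1066 = 754 × 1066 mm
T2: ⌊1066/2⌋ × 754 = 533 × 754 mm

533 × 754 mm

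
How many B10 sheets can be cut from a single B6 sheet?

Each ISO step halves the sheet: 1 × B6 → 2 × B7 → 4 × B8 → 8 × B9 → …
From B6 to B10 is 4 halving steps: 2^4 = 16.

16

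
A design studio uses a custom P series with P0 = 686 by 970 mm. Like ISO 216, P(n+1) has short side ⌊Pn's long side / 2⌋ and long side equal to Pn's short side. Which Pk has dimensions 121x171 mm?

P0: 686 × 970 mm
P1: 485 × 686 mm
P2: 343 × 485 mm
P3: 242 × 343 mm
P4: 171 × 242 mm
P5: 121 × 171 mm
P6: 85 × 121 mm
→ matches P5.

P5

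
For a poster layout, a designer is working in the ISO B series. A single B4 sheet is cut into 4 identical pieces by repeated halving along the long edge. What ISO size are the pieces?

B6

4 = 2^2, so 2 halving steps.
B4 → B5 → … → B6 after 2 steps.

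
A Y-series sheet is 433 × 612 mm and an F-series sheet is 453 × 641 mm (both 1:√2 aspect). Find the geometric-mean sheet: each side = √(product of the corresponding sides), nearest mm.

Short side: √(433 · 453) = √196149 ≈ 442.9 → 443 mm
Long side: √(612 · 641) = √392292 ≈ 626.3 → 626 mm

443 × 626 mm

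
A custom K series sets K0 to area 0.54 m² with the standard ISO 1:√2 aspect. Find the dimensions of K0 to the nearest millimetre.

618 × 874 mm

Let the short side be w mm. Then w · w√2 = 0.54 m² = 540,000 mm².
w² = 540,000/√2, so w ≈ 617.9 mm; long side = w√2 ≈ 873.9 mm.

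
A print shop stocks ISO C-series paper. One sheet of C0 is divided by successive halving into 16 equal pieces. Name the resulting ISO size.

16 = 2^4, so 4 halving steps.
C0 → C1 → … → C4 after 4 steps.

C4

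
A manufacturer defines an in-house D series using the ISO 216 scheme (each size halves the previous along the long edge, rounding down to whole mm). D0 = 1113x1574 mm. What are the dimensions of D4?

278 × 393 mm

D1 = 787 × 1113 mm (from D0 by 1 halving).
D2: ⌊1113/2⌋ × 787 = 556 × 787 mm
D3: ⌊787/2⌋ × 556 = 393 × 556 mm
D4: ⌊556/2⌋ × 393 = 278 × 393 mm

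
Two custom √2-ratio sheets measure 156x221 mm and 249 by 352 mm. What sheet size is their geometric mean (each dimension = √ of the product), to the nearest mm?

197 × 279 mm

Short side: √(156 · 249) = √38844 ≈ 197.1 → 197 mm
Long side: √(221 · 352) = √77792 ≈ 278.9 → 279 mm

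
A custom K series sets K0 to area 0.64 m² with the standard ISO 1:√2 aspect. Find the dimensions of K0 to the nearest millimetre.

673 × 951 mm

Let the short side be w mm. Then w · w√2 = 0.64 m² = 640,000 mm².
w² = 640,000/√2, so w ≈ 672.7 mm; long side = w√2 ≈ 951.4 mm.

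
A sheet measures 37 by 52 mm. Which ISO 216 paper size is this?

A9 (37 × 52 mm)

Aspect ratio 52/37 ≈ 1.405 — close to the ISO √2 ≈ 1.414.
In the A-series (A0 area = 1 m²): A9 = 37 × 52 mm.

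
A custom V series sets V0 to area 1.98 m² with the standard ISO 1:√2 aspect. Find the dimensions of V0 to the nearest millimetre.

Let the short side be w mm. Then w · w√2 = 1.98 m² = 1,980,000 mm².
w² = 1,980,000/√2, so w ≈ 1183.2 mm; long side = w√2 ≈ 1673.4 mm.

1183 × 1673 mm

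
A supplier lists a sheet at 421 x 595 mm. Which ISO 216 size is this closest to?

A2 (420 × 594 mm)

Aspect ratio 595/421 ≈ 1.413 — close to the ISO √2 ≈ 1.414.
In the A-series (A0 area = 1 m²): A2 = 420 × 594 mm.
Off by 2 mm total — nearest standard size.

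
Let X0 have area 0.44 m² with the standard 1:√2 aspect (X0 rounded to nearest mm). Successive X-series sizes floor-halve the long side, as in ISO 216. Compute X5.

Let X0's short side be w mm. w · w√2 = 0.44 m² = 440,000 mm², so w ≈ 557.8 mm and w√2 ≈ 788.8 mm → X0 = 558 × 789 mm.
X1: ⌊789/2⌋ × 558 = 394 × 558 mm
X2: ⌊558/2⌋ × 394 = 279 × 394 mm
X3: ⌊394/2⌋ × 279 = 197 × 279 mm
X4: ⌊279/2⌋ × 197 = 139 × 197 mm
X5: ⌊197/2⌋ × 139 = 98 × 139 mm

98 × 139 mm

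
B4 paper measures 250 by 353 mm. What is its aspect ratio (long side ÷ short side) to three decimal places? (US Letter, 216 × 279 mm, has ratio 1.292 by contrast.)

1.412

353 / 250 = 1.412
ISO 216 targets √2 ≈ 1.414; the -0.002 deviation is from mm rounding.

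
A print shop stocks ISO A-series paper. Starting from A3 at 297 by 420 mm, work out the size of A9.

A4: ⌊420/2⌋ × 297 = 210 × 297 mm
A5: ⌊297/2⌋ × 210 = 148 × 210 mm
A6: ⌊210/2⌋ × 148 = 105 × 148 mm
A7: ⌊148/2⌋ × 105 = 74 × 105 mm
A8: ⌊105/2⌋ × 74 = 52 × 74 mm
A9: ⌊74/2⌋ × 52 = 37 × 52 mm

37 × 52 mm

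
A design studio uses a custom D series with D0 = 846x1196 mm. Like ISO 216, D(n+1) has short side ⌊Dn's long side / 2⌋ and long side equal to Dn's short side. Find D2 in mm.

423 × 598 mm

D1: ⌊1196/2⌋ × 846 = 598 × 846 mm
D2: ⌊846/2⌋ × 598 = 423 × 598 mm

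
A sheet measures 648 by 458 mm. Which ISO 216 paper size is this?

C2 (458 × 648 mm)

Aspect ratio 648/458 ≈ 1.415 — close to the ISO √2 ≈ 1.414.
In the C-series (envelope sizes, between A and B): C2 = 458 × 648 mm.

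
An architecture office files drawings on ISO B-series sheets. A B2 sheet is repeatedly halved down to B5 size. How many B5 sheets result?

B2 = 500 × 707 mm; B5 = 176 × 250 mm.
Each halving step doubles the count; 3 steps from B2 to B5.
2^3 = 8.

8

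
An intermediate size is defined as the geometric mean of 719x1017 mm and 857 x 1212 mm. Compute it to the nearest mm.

785 × 1110 mm

Short side: √(719 · 857) = √616183 ≈ 785.0 → 785 mm
Long side: √(1017 · 1212) = √1232604 ≈ 1110.2 → 1110 mm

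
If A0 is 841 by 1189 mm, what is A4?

210 × 297 mm

A1: ⌊1189/2⌋ × 841 = 594 × 841 mm
A2: ⌊841/2⌋ × 594 = 420 × 594 mm
A3: ⌊594/2⌋ × 420 = 297 × 420 mm
A4: ⌊420/2⌋ × 297 = 210 × 297 mm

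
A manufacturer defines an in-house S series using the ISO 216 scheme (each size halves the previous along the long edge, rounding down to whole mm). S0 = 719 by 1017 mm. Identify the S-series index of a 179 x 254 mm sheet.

S4

S0: 719 × 1017 mm
S1: 508 × 719 mm
S2: 359 × 508 mm
S3: 254 × 359 mm
S4: 179 × 254 mm
S5: 127 × 179 mm
→ matches S4.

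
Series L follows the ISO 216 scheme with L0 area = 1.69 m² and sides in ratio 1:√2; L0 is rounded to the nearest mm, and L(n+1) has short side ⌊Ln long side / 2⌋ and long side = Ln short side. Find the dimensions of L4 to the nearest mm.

Let L0's short side be w mm. w · w√2 = 1.69 m² = 1,690,000 mm², so w ≈ 1093.2 mm and w√2 ≈ 1546.0 mm → L0 = 1093 × 1546 mm.
L1: ⌊1546/2⌋ × 1093 = 773 × 1093 mm
L2: ⌊1093/2⌋ × 773 = 546 × 773 mm
L3: ⌊773/2⌋ × 546 = 386 × 546 mm
L4: ⌊546/2⌋ × 386 = 273 × 386 mm

273 × 386 mm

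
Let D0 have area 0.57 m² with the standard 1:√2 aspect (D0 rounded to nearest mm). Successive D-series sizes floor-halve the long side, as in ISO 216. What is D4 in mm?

Let D0's short side be w mm. w · w√2 = 0.57 m² = 570,000 mm², so w ≈ 634.9 mm and w√2 ≈ 897.8 mm → D0 = 635 × 898 mm.
D1: ⌊898/2⌋ × 635 = 449 × 635 mm
D2: ⌊635/2⌋ × 449 = 317 × 449 mm
D3: ⌊449/2⌋ × 317 = 224 × 317 mm
D4: ⌊317/2⌋ × 224 = 158 × 224 mm

158 × 224 mm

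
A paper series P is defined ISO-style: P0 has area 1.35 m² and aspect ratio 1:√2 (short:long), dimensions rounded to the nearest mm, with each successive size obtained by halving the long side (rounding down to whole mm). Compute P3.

345 × 488 mm

Let P0's short side be w mm. w · w√2 = 1.35 m² = 1,350,000 mm², so w ≈ 977.0 mm and w√2 ≈ 1381.7 mm → P0 = 977 × 1382 mm.
P1: ⌊1382/2⌋ × 977 = 691 × 977 mm
P2: ⌊977/2⌋ × 691 = 488 × 691 mm
P3: ⌊691/2⌋ × 488 = 345 × 488 mm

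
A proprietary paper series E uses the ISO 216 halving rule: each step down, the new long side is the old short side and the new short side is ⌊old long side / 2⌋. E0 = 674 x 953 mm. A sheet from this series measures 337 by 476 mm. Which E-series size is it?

E0: 674 × 953 mm
E1: 476 × 674 mm
E2: 337 × 476 mm
E3: 238 × 337 mm
→ matches E2.

E2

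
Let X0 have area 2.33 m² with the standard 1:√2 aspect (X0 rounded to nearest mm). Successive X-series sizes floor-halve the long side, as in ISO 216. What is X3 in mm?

Let X0's short side be w mm. w · w√2 = 2.33 m² = 2,330,000 mm², so w ≈ 1283.6 mm and w√2 ≈ 1815.2 mm → X0 = 1284 × 1815 mm.
X1: ⌊1815/2⌋ × 1284 = 907 × 1284 mm
X2: ⌊1284/2⌋ × 907 = 642 × 907 mm
X3: ⌊907/2⌋ × 642 = 453 × 642 mm

453 × 642 mm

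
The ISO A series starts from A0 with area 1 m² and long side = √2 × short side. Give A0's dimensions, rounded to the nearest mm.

841 × 1189 mm

Let the short side be w mm. Then the long side is w√2 and w · w√2 = 10⁶ mm².
w² = 10⁶/√2, so w = 1000 / 2^(1/4) ≈ 840.9 mm; long side = 1000 · 2^(1/4) ≈ 1189.2 mm.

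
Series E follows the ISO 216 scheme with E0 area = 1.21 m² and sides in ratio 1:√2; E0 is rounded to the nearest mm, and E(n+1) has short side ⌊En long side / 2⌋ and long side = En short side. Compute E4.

Let E0's short side be w mm. w · w√2 = 1.21 m² = 1,210,000 mm², so w ≈ 925.0 mm and w√2 ≈ 1308.1 mm → E0 = 925 × 1308 mm.
E1: ⌊1308/2⌋ × 925 = 654 × 925 mm
E2: ⌊925/2⌋ × 654 = 462 × 654 mm
E3: ⌊654/2⌋ × 462 = 327 × 462 mm
E4: ⌊462/2⌋ × 327 = 231 × 327 mm

231 × 327 mm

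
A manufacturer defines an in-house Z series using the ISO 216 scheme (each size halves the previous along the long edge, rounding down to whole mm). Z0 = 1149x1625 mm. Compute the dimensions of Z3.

Z1: ⌊1625/2⌋ × 1149 = 812 × 1149 mm
Z2: ⌊1149/2⌋ × 812 = 574 × 812 mm
Z3: ⌊812/2⌋ × 574 = 406 × 574 mm

406 × 574 mm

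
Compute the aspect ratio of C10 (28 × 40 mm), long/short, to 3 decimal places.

40 / 28 = 1.429
ISO 216 targets √2 ≈ 1.414; the +0.014 deviation is from mm rounding.

1.429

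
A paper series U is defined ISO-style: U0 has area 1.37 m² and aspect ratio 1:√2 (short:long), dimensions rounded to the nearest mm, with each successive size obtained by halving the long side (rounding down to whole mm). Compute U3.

Let U0's short side be w mm. w · w√2 = 1.37 m² = 1,370,000 mm², so w ≈ 984.2 mm and w√2 ≈ 1391.9 mm → U0 = 984 × 1392 mm.
U1: ⌊1392/2⌋ × 984 = 696 × 984 mm
U2: ⌊984/2⌋ × 696 = 492 × 696 mm
U3: ⌊696/2⌋ × 492 = 348 × 492 mm

348 × 492 mm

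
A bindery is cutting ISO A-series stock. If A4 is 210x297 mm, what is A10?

A5: ⌊297/2⌋ × 210 = 148 × 210 mm
A6: ⌊210/2⌋ × 148 = 105 × 148 mm
A7: ⌊148/2⌋ × 105 = 74 × 105 mm
A8: ⌊105/2⌋ × 74 = 52 × 74 mm
A9: ⌊74/2⌋ × 52 = 37 × 52 mm
A10: ⌊52/2⌋ × 37 = 26 × 37 mm

26 × 37 mm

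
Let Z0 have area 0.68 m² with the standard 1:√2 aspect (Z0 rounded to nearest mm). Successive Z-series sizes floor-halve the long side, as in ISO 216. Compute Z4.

173 × 245 mm

Let Z0's short side be w mm. w · w√2 = 0.68 m² = 680,000 mm², so w ≈ 693.4 mm and w√2 ≈ 980.6 mm → Z0 = 693 × 981 mm.
Z1: ⌊981/2⌋ × 693 = 490 × 693 mm
Z2: ⌊693/2⌋ × 490 = 346 × 490 mm
Z3: ⌊490/2⌋ × 346 = 245 × 346 mm
Z4: ⌊346/2⌋ × 245 = 173 × 245 mm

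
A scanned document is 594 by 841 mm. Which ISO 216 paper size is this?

A1 (594 × 841 mm)

Aspect ratio 841/594 ≈ 1.416 — close to the ISO √2 ≈ 1.414.
In the A-series (A0 area = 1 m²): A1 = 594 × 841 mm.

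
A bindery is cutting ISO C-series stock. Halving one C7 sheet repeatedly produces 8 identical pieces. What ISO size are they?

C10

8 = 2^3, so 3 halving steps.
C7 → C8 → … → C10 after 3 steps.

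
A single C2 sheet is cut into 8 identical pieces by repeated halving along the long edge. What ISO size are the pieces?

8 = 2^3, so 3 halving steps.
C2 → C3 → … → C5 after 3 steps.

C5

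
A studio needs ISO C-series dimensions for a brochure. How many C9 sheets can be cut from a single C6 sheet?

8

Each ISO step halves the sheet: 1 × C6 → 2 × C7 → 4 × C8 → 8 × C9
From C6 to C9 is 3 halving steps: 2^3 = 8.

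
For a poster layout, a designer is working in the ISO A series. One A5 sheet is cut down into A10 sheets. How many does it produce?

32

A5 = 148 × 210 mm; A10 = 26 × 37 mm.
Each halving step doubles the count; 5 steps from A5 to A10.
2^5 = 32.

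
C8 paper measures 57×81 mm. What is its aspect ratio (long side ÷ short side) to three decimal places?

81 / 57 = 1.421
ISO 216 targets √2 ≈ 1.414; the +0.007 deviation is from mm rounding.

1.421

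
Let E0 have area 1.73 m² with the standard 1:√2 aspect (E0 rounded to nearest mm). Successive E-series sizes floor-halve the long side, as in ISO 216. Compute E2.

Let E0's short side be w mm. w · w√2 = 1.73 m² = 1,730,000 mm², so w ≈ 1106.0 mm and w√2 ≈ 1564.2 mm → E0 = 1106 × 1564 mm.
E1: ⌊1564/2⌋ × 1106 = 782 × 1106 mm
E2: ⌊1106/2⌋ × 782 = 553 × 782 mm

553 × 782 mm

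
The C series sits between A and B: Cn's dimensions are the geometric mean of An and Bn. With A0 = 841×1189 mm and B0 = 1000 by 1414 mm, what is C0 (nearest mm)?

917 × 1297 mm

Short side: √(841 · 1000) = √841000 ≈ 917.1 → 917 mm
Long side: √(1189 · 1414) = √1681246 ≈ 1296.6 → 1297 mm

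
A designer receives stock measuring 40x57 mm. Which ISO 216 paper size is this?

C9 (40 × 57 mm)

Aspect ratio 57/40 ≈ 1.425 — close to the ISO √2 ≈ 1.414.
In the C-series (envelope sizes, between A and B): C9 = 40 × 57 mm.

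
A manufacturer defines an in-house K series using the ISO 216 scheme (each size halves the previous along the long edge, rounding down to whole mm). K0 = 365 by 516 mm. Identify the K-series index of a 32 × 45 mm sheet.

K0: 365 × 516 mm
K1: 258 × 365 mm
K2: 182 × 258 mm
K3: 129 × 182 mm
K4: 91 × 129 mm
K5: 64 × 91 mm
K6: 45 × 64 mm
K7: 32 × 45 mm
K8: 22 × 32 mm
→ matches K7.

K7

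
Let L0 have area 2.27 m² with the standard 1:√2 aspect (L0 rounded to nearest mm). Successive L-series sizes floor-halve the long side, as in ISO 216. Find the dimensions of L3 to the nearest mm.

Let L0's short side be w mm. w · w√2 = 2.27 m² = 2,270,000 mm², so w ≈ 1266.9 mm and w√2 ≈ 1791.7 mm → L0 = 1267 × 1792 mm.
L1: ⌊1792/2⌋ × 1267 = 896 × 1267 mm
L2: ⌊1267/2⌋ × 896 = 633 × 896 mm
L3: ⌊896/2⌋ × 633 = 448 × 633 mm

448 × 633 mm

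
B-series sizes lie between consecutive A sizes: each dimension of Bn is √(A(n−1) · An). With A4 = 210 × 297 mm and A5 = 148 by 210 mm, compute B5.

Short side: √(210 · 148) = √31080 ≈ 176.3 → 176 mm
Long side: √(297 · 210) = √62370 ≈ 249.7 → 250 mm

176 × 250 mm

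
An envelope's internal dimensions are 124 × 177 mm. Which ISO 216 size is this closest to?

Aspect ratio 177/124 ≈ 1.427 — close to the ISO √2 ≈ 1.414.
In the B-series (B0 = 1000 × 1414 mm): B6 = 125 × 176 mm.
Off by 2 mm total — nearest standard size.

B6 (125 × 176 mm)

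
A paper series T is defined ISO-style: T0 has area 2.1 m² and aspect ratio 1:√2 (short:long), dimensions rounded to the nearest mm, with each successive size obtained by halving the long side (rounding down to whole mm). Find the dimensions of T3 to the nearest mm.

430 × 609 mm

Let T0's short side be w mm. w · w√2 = 2.1 m² = 2,100,000 mm², so w ≈ 1218.6 mm and w√2 ≈ 1723.3 mm → T0 = 1219 × 1723 mm.
T1: ⌊1723/2⌋ × 1219 = 861 × 1219 mm
T2: ⌊1219/2⌋ × 861 = 609 × 861 mm
T3: ⌊861/2⌋ × 609 = 430 × 609 mm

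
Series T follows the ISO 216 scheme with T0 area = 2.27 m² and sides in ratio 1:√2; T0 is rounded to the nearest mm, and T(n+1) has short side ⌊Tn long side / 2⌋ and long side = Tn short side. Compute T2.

633 × 896 mm

Let T0's short side be w mm. w · w√2 = 2.27 m² = 2,270,000 mm², so w ≈ 1266.9 mm and w√2 ≈ 1791.7 mm → T0 = 1267 × 1792 mm.
T1: ⌊1792/2⌋ × 1267 = 896 × 1267 mm
T2: ⌊1267/2⌋ × 896 = 633 × 896 mm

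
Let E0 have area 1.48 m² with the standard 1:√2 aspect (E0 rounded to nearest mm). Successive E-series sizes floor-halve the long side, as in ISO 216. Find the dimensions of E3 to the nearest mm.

361 × 511 mm

Let E0's short side be w mm. w · w√2 = 1.48 m² = 1,480,000 mm², so w ≈ 1023.0 mm and w√2 ≈ 1446.7 mm → E0 = 1023 × 1447 mm.
E1: ⌊1447/2⌋ × 1023 = 723 × 1023 mm
E2: ⌊1023/2⌋ × 723 = 511 × 723 mm
E3: ⌊723/2⌋ × 511 = 361 × 511 mm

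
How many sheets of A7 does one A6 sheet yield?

2

Each ISO step halves the sheet: 1 × A6 → 2 × A7
From A6 to A7 is 1 halving step: 2^1 = 2.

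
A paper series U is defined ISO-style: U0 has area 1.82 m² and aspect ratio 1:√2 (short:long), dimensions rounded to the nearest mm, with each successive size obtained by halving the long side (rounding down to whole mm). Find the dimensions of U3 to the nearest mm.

Let U0's short side be w mm. w · w√2 = 1.82 m² = 1,820,000 mm², so w ≈ 1134.4 mm and w√2 ≈ 1604.3 mm → U0 = 1134 × 1604 mm.
U1: ⌊1604/2⌋ × 1134 = 802 × 1134 mm
U2: ⌊1134/2⌋ × 802 = 567 × 802 mm
U3: ⌊802/2⌋ × 567 = 401 × 567 mm

401 × 567 mm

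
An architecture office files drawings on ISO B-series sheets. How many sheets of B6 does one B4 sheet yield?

4

B4 = 250 × 353 mm; B6 = 125 × 176 mm.
Each halving step doubles the count; 2 steps from B4 to B6.
2^2 = 4.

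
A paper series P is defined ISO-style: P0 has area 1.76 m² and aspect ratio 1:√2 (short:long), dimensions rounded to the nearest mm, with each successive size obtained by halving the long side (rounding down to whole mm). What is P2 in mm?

558 × 789 mm

Let P0's short side be w mm. w · w√2 = 1.76 m² = 1,760,000 mm², so w ≈ 1115.6 mm and w√2 ≈ 1577.7 mm → P0 = 1116 × 1578 mm.
P1: ⌊1578/2⌋ × 1116 = 789 × 1116 mm
P2: ⌊1116/2⌋ × 789 = 558 × 789 mm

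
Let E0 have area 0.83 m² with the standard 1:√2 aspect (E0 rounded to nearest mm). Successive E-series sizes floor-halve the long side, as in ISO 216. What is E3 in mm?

Let E0's short side be w mm. w · w√2 = 0.83 m² = 830,000 mm², so w ≈ 766.1 mm and w√2 ≈ 1083.4 mm → E0 = 766 × 1083 mm.
E1: ⌊1083/2⌋ × 766 = 541 × 766 mm
E2: ⌊766/2⌋ × 541 = 383 × 541 mm
E3: ⌊541/2⌋ × 383 = 270 × 383 mm

270 × 383 mm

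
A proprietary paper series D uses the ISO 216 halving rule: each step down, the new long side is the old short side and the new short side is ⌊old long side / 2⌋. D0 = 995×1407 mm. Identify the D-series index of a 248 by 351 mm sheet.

D4

D0: 995 × 1407 mm
D1: 703 × 995 mm
D2: 497 × 703 mm
D3: 351 × 497 mm
D4: 248 × 351 mm
D5: 175 × 248 mm
→ matches D4.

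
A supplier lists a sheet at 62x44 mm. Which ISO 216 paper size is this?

Aspect ratio 62/44 ≈ 1.409 — close to the ISO √2 ≈ 1.414.
In the B-series (B0 = 1000 × 1414 mm): B9 = 44 × 62 mm.

B9 (44 × 62 mm)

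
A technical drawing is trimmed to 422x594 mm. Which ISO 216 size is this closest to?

A2 (420 × 594 mm)

Aspect ratio 594/422 ≈ 1.408 — close to the ISO √2 ≈ 1.414.
In the A-series (A0 area = 1 m²): A2 = 420 × 594 mm.
Off by 2 mm total — nearest standard size.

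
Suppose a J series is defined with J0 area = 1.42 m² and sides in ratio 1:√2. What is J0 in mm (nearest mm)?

1002 × 1417 mm

Let the short side be w mm. Then w · w√2 = 1.42 m² = 1,420,000 mm².
w² = 1,420,000/√2, so w ≈ 1002.0 mm; long side = w√2 ≈ 1417.1 mm.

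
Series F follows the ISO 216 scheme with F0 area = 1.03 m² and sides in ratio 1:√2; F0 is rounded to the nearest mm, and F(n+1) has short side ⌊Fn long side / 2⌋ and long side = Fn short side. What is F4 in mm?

213 × 301 mm

Let F0's short side be w mm. w · w√2 = 1.03 m² = 1,030,000 mm², so w ≈ 853.4 mm and w√2 ≈ 1206.9 mm → F0 = 853 × 1207 mm.
F1: ⌊1207/2⌋ × 853 = 603 × 853 mm
F2: ⌊853/2⌋ × 603 = 426 × 603 mm
F3: ⌊603/2⌋ × 426 = 301 × 426 mm
F4: ⌊426/2⌋ × 301 = 213 × 301 mm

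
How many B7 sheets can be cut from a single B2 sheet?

Each ISO step halves the sheet: 1 × B2 → 2 × B3 → 4 × B4 → 8 × B5 → …
From B2 to B7 is 5 halving steps: 2^5 = 32.

32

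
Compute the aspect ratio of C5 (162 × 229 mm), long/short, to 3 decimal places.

229 / 162 = 1.414
Matches √2 ≈ 1.414 — the ISO 216 defining ratio.

1.414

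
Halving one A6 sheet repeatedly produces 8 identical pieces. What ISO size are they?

A9

8 = 2^3, so 3 halving steps.
A6 → A7 → … → A9 after 3 steps.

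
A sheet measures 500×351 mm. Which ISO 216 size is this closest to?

B3 (353 × 500 mm)

Aspect ratio 500/351 ≈ 1.425 — close to the ISO √2 ≈ 1.414.
In the B-series (B0 = 1000 × 1414 mm): B3 = 353 × 500 mm.
Off by 2 mm total — nearest standard size.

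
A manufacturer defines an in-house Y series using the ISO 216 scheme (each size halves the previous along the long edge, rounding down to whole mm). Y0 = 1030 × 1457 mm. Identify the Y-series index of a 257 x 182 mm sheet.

Y0: 1030 × 1457 mm
Y1: 728 × 1030 mm
Y2: 515 × 728 mm
Y3: 364 × 515 mm
Y4: 257 × 364 mm
Y5: 182 × 257 mm
Y6: 128 × 182 mm
→ matches Y5.

Y5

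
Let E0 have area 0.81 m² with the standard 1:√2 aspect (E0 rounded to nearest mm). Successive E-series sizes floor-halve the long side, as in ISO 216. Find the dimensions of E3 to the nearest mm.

267 × 378 mm

Let E0's short side be w mm. w · w√2 = 0.81 m² = 810,000 mm², so w ≈ 756.8 mm and w√2 ≈ 1070.3 mm → E0 = 757 × 1070 mm.
E1: ⌊1070/2⌋ × 757 = 535 × 757 mm
E2: ⌊757/2⌋ × 535 = 378 × 535 mm
E3: ⌊535/2⌋ × 378 = 267 × 378 mm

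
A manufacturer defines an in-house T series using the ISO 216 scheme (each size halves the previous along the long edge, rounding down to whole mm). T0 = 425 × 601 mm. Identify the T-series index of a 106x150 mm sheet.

T4

T0: 425 × 601 mm
T1: 300 × 425 mm
T2: 212 × 300 mm
T3: 150 × 212 mm
T4: 106 × 150 mm
T5: 75 × 106 mm
→ matches T4.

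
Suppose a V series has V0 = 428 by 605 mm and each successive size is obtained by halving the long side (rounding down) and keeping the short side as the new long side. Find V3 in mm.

151 × 214 mm

V1: ⌊605/2⌋ × 428 = 302 × 428 mm
V2: ⌊428/2⌋ × 302 = 214 × 302 mm
V3: ⌊302/2⌋ × 214 = 151 × 214 mm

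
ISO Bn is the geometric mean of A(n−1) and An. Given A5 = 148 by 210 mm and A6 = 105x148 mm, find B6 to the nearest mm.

125 × 176 mm

Short side: √(148 · 105) = √15540 ≈ 124.7 → 125 mm
Long side: √(210 · 148) = √31080 ≈ 176.3 → 176 mm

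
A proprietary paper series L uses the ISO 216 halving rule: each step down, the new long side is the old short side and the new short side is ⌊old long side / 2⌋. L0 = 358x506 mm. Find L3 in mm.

126 × 179 mm

L1: ⌊506/2⌋ × 358 = 253 × 358 mm
L2: ⌊358/2⌋ × 253 = 179 × 253 mm
L3: ⌊253/2⌋ × 179 = 126 × 179 mm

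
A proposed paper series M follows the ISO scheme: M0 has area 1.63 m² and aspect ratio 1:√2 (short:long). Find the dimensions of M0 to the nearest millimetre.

1074 × 1518 mm

Let the short side be w mm. Then w · w√2 = 1.63 m² = 1,630,000 mm².
w² = 1,630,000/√2, so w ≈ 1073.6 mm; long side = w√2 ≈ 1518.3 mm.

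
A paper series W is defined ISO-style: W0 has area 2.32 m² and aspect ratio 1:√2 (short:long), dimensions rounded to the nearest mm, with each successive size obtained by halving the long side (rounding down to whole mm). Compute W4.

Let W0's short side be w mm. w · w√2 = 2.32 m² = 2,320,000 mm², so w ≈ 1280.8 mm and w√2 ≈ 1811.3 mm → W0 = 1281 × 1811 mm.
W1: ⌊1811/2⌋ × 1281 = 905 × 1281 mm
W2: ⌊1281/2⌋ × 905 = 640 × 905 mm
W3: ⌊905/2⌋ × 640 = 452 × 640 mm
W4: ⌊640/2⌋ × 452 = 320 × 452 mm

320 × 452 mm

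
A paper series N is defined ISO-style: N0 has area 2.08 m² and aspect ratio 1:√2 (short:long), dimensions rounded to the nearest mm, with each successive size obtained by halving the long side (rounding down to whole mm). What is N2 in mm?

606 × 857 mm

Let N0's short side be w mm. w · w√2 = 2.08 m² = 2,080,000 mm², so w ≈ 1212.8 mm and w√2 ≈ 1715.1 mm → N0 = 1213 × 1715 mm.
N1: ⌊1715/2⌋ × 1213 = 857 × 1213 mm
N2: ⌊1213/2⌋ × 857 = 606 × 857 mm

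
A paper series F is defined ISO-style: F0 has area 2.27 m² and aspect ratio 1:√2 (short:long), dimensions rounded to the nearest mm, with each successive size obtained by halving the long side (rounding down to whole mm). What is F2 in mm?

Let F0's short side be w mm. w · w√2 = 2.27 m² = 2,270,000 mm², so w ≈ 1266.9 mm and w√2 ≈ 1791.7 mm → F0 = 1267 × 1792 mm.
F1: ⌊1792/2⌋ × 1267 = 896 × 1267 mm
F2: ⌊1267/2⌋ × 896 = 633 × 896 mm

633 × 896 mm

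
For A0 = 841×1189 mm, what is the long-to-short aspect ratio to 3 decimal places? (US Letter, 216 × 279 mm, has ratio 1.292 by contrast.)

1.414

1189 / 841 = 1.414
Matches √2 ≈ 1.414 — the ISO 216 defining ratio.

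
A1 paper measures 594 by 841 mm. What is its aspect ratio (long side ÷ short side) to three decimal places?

841 / 594 = 1.416
ISO 216 targets √2 ≈ 1.414; the +0.002 deviation is from mm rounding.

1.416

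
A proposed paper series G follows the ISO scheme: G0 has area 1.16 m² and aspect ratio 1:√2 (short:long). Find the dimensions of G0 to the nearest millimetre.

906 × 1281 mm

Let the short side be w mm. Then w · w√2 = 1.16 m² = 1,160,000 mm².
w² = 1,160,000/√2, so w ≈ 905.7 mm; long side = w√2 ≈ 1280.8 mm.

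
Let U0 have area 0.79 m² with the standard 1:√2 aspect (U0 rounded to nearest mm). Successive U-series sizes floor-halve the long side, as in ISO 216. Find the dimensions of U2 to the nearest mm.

Let U0's short side be w mm. w · w√2 = 0.79 m² = 790,000 mm², so w ≈ 747.4 mm and w√2 ≈ 1057.0 mm → U0 = 747 × 1057 mm.
U1: ⌊1057/2⌋ × 747 = 528 × 747 mm
U2: ⌊747/2⌋ × 528 = 373 × 528 mm

373 × 528 mm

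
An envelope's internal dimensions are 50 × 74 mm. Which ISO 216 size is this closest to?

Aspect ratio 74/50 ≈ 1.480 (ISO target is √2 ≈ 1.414).
In the A-series (A0 area = 1 m²): A8 = 52 × 74 mm.
Off by 2 mm total — nearest standard size.

A8 (52 × 74 mm)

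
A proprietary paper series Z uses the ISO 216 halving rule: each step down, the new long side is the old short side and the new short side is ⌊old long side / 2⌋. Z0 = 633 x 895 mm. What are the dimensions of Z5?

Z1: ⌊895/2⌋ × 633 = 447 × 633 mm
Z2: ⌊633/2⌋ × 447 = 316 × 447 mm
Z3: ⌊447/2⌋ × 316 = 223 × 316 mm
Z4: ⌊316/2⌋ × 223 = 158 × 223 mm
Z5: ⌊223/2⌋ × 158 = 111 × 158 mm

111 × 158 mm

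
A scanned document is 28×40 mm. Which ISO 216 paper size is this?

Aspect ratio 40/28 ≈ 1.429 — close to the ISO √2 ≈ 1.414.
In the C-series (envelope sizes, between A and B): C10 = 28 × 40 mm.

C10 (28 × 40 mm)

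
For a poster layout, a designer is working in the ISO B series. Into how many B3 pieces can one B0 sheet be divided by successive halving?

B0 = 1000 × 1414 mm; B3 = 353 × 500 mm.
Each halving step doubles the count; 3 steps from B0 to B3.
2^3 = 8.

8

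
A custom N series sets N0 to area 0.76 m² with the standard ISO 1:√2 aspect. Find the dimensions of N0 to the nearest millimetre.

733 × 1037 mm

Let the short side be w mm. Then w · w√2 = 0.76 m² = 760,000 mm².
w² = 760,000/√2, so w ≈ 733.1 mm; long side = w√2 ≈ 1036.7 mm.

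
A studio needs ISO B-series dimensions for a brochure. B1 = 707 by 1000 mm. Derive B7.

B2: ⌊1000/2⌋ × 707 = 500 × 707 mm
B3: ⌊707/2⌋ × 500 = 353 × 500 mm
B4: ⌊500/2⌋ × 353 = 250 × 353 mm
B5: ⌊353/2⌋ × 250 = 176 × 250 mm
B6: ⌊250/2⌋ × 176 = 125 × 176 mm
B7: ⌊176/2⌋ × 125 = 88 × 125 mm

88 × 125 mm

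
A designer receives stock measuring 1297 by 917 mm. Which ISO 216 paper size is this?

Aspect ratio 1297/917 ≈ 1.414 — close to the ISO √2 ≈ 1.414.
In the C-series (envelope sizes, between A and B): C0 = 917 × 1297 mm.

C0 (917 × 1297 mm)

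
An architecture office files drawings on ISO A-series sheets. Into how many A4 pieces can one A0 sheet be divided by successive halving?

16

A0 = 841 × 1189 mm; A4 = 210 × 297 mm.
Each halving step doubles the count; 4 steps from A0 to A4.
2^4 = 16.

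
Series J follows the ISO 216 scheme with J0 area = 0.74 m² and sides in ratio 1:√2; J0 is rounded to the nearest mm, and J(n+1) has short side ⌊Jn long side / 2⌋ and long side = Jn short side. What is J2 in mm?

361 × 511 mm

Let J0's short side be w mm. w · w√2 = 0.74 m² = 740,000 mm², so w ≈ 723.4 mm and w√2 ≈ 1023.0 mm → J0 = 723 × 1023 mm.
J1: ⌊1023/2⌋ × 723 = 511 × 723 mm
J2: ⌊723/2⌋ × 511 = 361 × 511 mm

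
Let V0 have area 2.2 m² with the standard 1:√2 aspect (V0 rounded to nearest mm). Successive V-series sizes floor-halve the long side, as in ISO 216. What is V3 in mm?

441 × 623 mm

Let V0's short side be w mm. w · w√2 = 2.2 m² = 2,200,000 mm², so w ≈ 1247.3 mm and w√2 ≈ 1763.9 mm → V0 = 1247 × 1764 mm.
V1: ⌊1764/2⌋ × 1247 = 882 × 1247 mm
V2: ⌊1247/2⌋ × 882 = 623 × 882 mm
V3: ⌊882/2⌋ × 623 = 441 × 623 mm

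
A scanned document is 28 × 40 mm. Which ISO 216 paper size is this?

C10 (28 × 40 mm)

Aspect ratio 40/28 ≈ 1.429 — close to the ISO √2 ≈ 1.414.
In the C-series (envelope sizes, between A and B): C10 = 28 × 40 mm.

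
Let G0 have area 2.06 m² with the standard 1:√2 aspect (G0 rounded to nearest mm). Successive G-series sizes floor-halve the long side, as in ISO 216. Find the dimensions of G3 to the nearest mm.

426 × 603 mm

Let G0's short side be w mm. w · w√2 = 2.06 m² = 2,060,000 mm², so w ≈ 1206.9 mm and w√2 ≈ 1706.8 mm → G0 = 1207 × 1707 mm.
G1: ⌊1707/2⌋ × 1207 = 853 × 1207 mm
G2: ⌊1207/2⌋ × 853 = 603 × 853 mm
G3: ⌊853/2⌋ × 603 = 426 × 603 mm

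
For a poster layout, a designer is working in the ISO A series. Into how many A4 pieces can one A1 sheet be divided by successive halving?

Each ISO step halves the sheet: 1 × A1 → 2 × A2 → 4 × A3 → 8 × A4
From A1 to A4 is 3 halving steps: 2^3 = 8.

8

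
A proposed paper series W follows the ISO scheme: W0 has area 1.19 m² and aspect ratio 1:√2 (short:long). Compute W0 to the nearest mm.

Let the short side be w mm. Then w · w√2 = 1.19 m² = 1,190,000 mm².
w² = 1,190,000/√2, so w ≈ 917.3 mm; long side = w√2 ≈ 1297.3 mm.

917 × 1297 mm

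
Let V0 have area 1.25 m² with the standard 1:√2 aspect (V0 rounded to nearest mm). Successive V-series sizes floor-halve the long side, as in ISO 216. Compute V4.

235 × 332 mm

Let V0's short side be w mm. w · w√2 = 1.25 m² = 1,250,000 mm², so w ≈ 940.2 mm and w√2 ≈ 1329.6 mm → V0 = 940 × 1330 mm.
V1: ⌊1330/2⌋ × 940 = 665 × 940 mm
V2: ⌊940/2⌋ × 665 = 470 × 665 mm
V3: ⌊665/2⌋ × 470 = 332 × 470 mm
V4: ⌊470/2⌋ × 332 = 235 × 332 mm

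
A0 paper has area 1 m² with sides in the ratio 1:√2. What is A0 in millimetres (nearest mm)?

841 × 1189 mm

Let the short side be w mm. Then the long side is w√2 and w · w√2 = 10⁶ mm².
w² = 10⁶/√2, so w = 1000 / 2^(1/4) ≈ 840.9 mm; long side = 1000 · 2^(1/4) ≈ 1189.2 mm.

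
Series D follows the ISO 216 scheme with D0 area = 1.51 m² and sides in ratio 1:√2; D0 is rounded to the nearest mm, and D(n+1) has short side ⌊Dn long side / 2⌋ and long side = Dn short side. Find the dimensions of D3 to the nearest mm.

Let D0's short side be w mm. w · w√2 = 1.51 m² = 1,510,000 mm², so w ≈ 1033.3 mm and w√2 ≈ 1461.3 mm → D0 = 1033 × 1461 mm.
D1: ⌊1461/2⌋ × 1033 = 730 × 1033 mm
D2: ⌊1033/2⌋ × 730 = 516 × 730 mm
D3: ⌊730/2⌋ × 516 = 365 × 516 mm

365 × 516 mm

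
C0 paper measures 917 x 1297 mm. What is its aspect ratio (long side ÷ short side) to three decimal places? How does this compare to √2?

1297 / 917 = 1.414
Matches √2 ≈ 1.414 — the ISO 216 defining ratio.

1.414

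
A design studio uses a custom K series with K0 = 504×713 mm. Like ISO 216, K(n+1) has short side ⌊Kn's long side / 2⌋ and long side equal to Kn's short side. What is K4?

126 × 178 mm

K1: ⌊713/2⌋ × 504 = 356 × 504 mm
K2: ⌊504/2⌋ × 356 = 252 × 356 mm
K3: ⌊356/2⌋ × 252 = 178 × 252 mm
K4: ⌊252/2⌋ × 178 = 126 × 178 mm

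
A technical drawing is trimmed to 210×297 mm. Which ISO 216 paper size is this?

A4 (210 × 297 mm)

Aspect ratio 297/210 ≈ 1.414 — close to the ISO √2 ≈ 1.414.
In the A-series (A0 area = 1 m²): A4 = 210 × 297 mm.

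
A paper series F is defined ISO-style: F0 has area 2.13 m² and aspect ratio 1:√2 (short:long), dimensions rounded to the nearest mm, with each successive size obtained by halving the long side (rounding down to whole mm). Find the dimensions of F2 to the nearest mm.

Let F0's short side be w mm. w · w√2 = 2.13 m² = 2,130,000 mm², so w ≈ 1227.2 mm and w√2 ≈ 1735.6 mm → F0 = 1227 × 1736 mm.
F1: ⌊1736/2⌋ × 1227 = 868 × 1227 mm
F2: ⌊1227/2⌋ × 868 = 613 × 868 mm

613 × 868 mm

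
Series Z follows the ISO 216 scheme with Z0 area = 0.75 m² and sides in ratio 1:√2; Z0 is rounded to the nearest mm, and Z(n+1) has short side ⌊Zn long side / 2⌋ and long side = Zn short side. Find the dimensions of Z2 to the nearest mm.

Let Z0's short side be w mm. w · w√2 = 0.75 m² = 750,000 mm², so w ≈ 728.2 mm and w√2 ≈ 1029.9 mm → Z0 = 728 × 1030 mm.
Z1: ⌊1030/2⌋ × 728 = 515 × 728 mm
Z2: ⌊728/2⌋ × 515 = 364 × 515 mm

364 × 515 mm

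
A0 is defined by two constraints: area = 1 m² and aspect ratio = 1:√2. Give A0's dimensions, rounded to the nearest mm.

841 × 1189 mm

Let the short side be w mm. Then the long side is w√2 and w · w√2 = 10⁶ mm².
w² = 10⁶/√2, so w = 1000 / 2^(1/4) ≈ 840.9 mm; long side = 1000 · 2^(1/4) ≈ 1189.2 mm.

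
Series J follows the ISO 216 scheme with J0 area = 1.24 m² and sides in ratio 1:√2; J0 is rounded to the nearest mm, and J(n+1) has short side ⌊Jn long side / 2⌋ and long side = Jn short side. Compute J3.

Let J0's short side be w mm. w · w√2 = 1.24 m² = 1,240,000 mm², so w ≈ 936.4 mm and w√2 ≈ 1324.2 mm → J0 = 936 × 1324 mm.
J1: ⌊1324/2⌋ × 936 = 662 × 936 mm
J2: ⌊936/2⌋ × 662 = 468 × 662 mm
J3: ⌊662/2⌋ × 468 = 331 × 468 mm

331 × 468 mm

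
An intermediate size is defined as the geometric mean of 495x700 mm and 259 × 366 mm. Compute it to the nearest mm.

358 × 506 mm

Short side: √(495 · 259) = √128205 ≈ 358.1 → 358 mm
Long side: √(700 · 366) = √256200 ≈ 506.2 → 506 mm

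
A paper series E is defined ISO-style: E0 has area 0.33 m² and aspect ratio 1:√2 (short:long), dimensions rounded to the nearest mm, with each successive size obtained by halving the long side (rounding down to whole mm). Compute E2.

Let E0's short side be w mm. w · w√2 = 0.33 m² = 330,000 mm², so w ≈ 483.1 mm and w√2 ≈ 683.1 mm → E0 = 483 × 683 mm.
E1: ⌊683/2⌋ × 483 = 341 × 483 mm
E2: ⌊483/2⌋ × 341 = 241 × 341 mm

241 × 341 mm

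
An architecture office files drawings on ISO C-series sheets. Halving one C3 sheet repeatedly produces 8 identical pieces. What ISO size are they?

C6

8 = 2^3, so 3 halving steps.
C3 → C4 → … → C6 after 3 steps.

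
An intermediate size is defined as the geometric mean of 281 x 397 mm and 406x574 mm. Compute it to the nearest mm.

338 × 477 mm

Short side: √(281 · 406) = √114086 ≈ 337.8 → 338 mm
Long side: √(397 · 574) = √227878 ≈ 477.4 → 477 mm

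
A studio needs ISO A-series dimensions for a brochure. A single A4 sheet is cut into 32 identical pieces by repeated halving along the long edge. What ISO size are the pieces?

32 = 2^5, so 5 halving steps.
A4 → A5 → … → A9 after 5 steps.

A9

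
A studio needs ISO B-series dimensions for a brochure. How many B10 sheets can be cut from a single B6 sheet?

16

Each ISO step halves the sheet: 1 × B6 → 2 × B7 → 4 × B8 → 8 × B9 → …
From B6 to B10 is 4 halving steps: 2^4 = 16.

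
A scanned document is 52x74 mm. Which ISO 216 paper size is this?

A8 (52 × 74 mm)

Aspect ratio 74/52 ≈ 1.423 — close to the ISO √2 ≈ 1.414.
In the A-series (A0 area = 1 m²): A8 = 52 × 74 mm.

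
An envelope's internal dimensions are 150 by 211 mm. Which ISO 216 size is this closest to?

A5 (148 × 210 mm)

Aspect ratio 211/150 ≈ 1.407 — close to the ISO √2 ≈ 1.414.
In the A-series (A0 area = 1 m²): A5 = 148 × 210 mm.
Off by 3 mm total — nearest standard size.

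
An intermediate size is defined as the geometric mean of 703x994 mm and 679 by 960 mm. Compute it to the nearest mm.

Short side: √(703 · 679) = √477337 ≈ 690.9 → 691 mm
Long side: √(994 · 960) = √954240 ≈ 976.9 → 977 mm

691 × 977 mm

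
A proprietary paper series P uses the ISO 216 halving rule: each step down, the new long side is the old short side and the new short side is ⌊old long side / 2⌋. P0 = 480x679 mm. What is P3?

169 × 240 mm

P1: ⌊679/2⌋ × 480 = 339 × 480 mm
P2: ⌊480/2⌋ × 339 = 240 × 339 mm
P3: ⌊339/2⌋ × 240 = 169 × 240 mm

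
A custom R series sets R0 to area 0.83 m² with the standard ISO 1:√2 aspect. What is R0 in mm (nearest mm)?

766 × 1083 mm

Let the short side be w mm. Then w · w√2 = 0.83 m² = 830,000 mm².
w² = 830,000/√2, so w ≈ 766.1 mm; long side = w√2 ≈ 1083.4 mm.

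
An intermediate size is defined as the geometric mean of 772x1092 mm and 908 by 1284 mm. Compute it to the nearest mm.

Short side: √(772 · 908) = √700976 ≈ 837.2 → 837 mm
Long side: √(1092 · 1284) = √1402128 ≈ 1184.1 → 1184 mm

837 × 1184 mm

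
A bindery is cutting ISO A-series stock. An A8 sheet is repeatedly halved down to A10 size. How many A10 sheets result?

Each ISO step halves the sheet: 1 × A8 → 2 × A9 → 4 × A10
From A8 to A10 is 2 halving steps: 2^2 = 4.

4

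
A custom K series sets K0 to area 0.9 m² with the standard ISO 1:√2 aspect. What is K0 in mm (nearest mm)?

Let the short side be w mm. Then w · w√2 = 0.9 m² = 900,000 mm².
w² = 900,000/√2, so w ≈ 797.7 mm; long side = w√2 ≈ 1128.2 mm.

798 × 1128 mm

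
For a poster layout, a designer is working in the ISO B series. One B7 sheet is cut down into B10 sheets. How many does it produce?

8

Each ISO step halves the sheet: 1 × B7 → 2 × B8 → 4 × B9 → 8 × B10
From B7 to B10 is 3 halving steps: 2^3 = 8.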